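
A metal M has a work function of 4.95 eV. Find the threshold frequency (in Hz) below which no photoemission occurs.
1.1969e+15 Hz

The threshold frequency is when the photon energy equals the work function:
hf₀ = φ

Solving for f₀:
f₀ = φ/h = (4.95 eV × 1.602×10⁻¹⁹ J/eV) / (6.626×10⁻³⁴ J·s)
f₀ = 1.1969e+15 Hz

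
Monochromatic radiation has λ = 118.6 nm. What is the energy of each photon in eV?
10.4540 eV

Using E = hf = hc/λ:

E = hc/λ = (6.626×10⁻³⁴ J·s)(3×10⁸ m/s) / (118.6×10⁻⁹ m)
E = 10.4540 eV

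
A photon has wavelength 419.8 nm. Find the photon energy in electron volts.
2.9534 eV

Using E = hf = hc/λ:

E = hc/λ = (6.626×10⁻³⁴ J·s)(3×10⁸ m/s) / (419.8×10⁻⁹ m)
E = 2.9534 eV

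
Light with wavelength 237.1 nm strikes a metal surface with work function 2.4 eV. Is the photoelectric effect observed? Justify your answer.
Yes

For photoemission, the photon energy must exceed the work function.

Photon energy: E = hc/λ = 5.2292 eV
Work function: φ = 2.4 eV

Since E_photon (5.2292 eV) > φ (2.4 eV), photoemission WILL occur.
The threshold wavelength is λ₀ = hc/φ = 516.6 nm.
Since 237.1 nm < 516.6 nm, the light has sufficient energy.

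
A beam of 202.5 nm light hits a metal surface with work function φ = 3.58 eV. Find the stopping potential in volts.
2.5427 V

The stopping potential V_s satisfies: eV_s = KE_max

First, find KE_max using Einstein's equation:
E_photon = hc/λ = 6.1227 eV
KE_max = E_photon - φ = 6.1227 - 3.58 = 2.5427 eV

Since eV_s = KE_max:
V_s = KE_max/e = 2.5427 V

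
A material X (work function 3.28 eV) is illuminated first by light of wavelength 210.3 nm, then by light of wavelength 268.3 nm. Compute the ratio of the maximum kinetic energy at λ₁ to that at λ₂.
1.9503

Using Einstein's equation: KE_max = hc/λ - φ

For λ₁ = 210.3 nm:
E₁ = hc/λ₁ = 5.8956 eV
KE₁ = E₁ - φ = 5.8956 - 3.28 = 2.6156 eV

For λ₂ = 268.3 nm:
E₂ = hc/λ₂ = 4.6211 eV
KE₂ = E₂ - φ = 4.6211 - 3.28 = 1.3411 eV

Ratio: KE₁/KE₂ = 2.6156/1.3411 = 1.9503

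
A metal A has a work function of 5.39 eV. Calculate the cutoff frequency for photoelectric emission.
1.3033e+15 Hz

The threshold frequency is when the photon energy equals the work function:
hf₀ = φ

Solving for f₀:
f₀ = φ/h = (5.39 eV × 1.602×10⁻¹⁹ J/eV) / (6.626×10⁻³⁴ J·s)
f₀ = 1.3033e+15 Hz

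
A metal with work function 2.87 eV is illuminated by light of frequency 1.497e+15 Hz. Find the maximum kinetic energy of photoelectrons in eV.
3.3211 eV

Using Einstein's photoelectric equation: KE_max = hf - φ

First, calculate the photon energy:
E_photon = hf = (6.626×10⁻³⁴ J·s)(1.497e+15 Hz)
E_photon = 6.1911 eV

Then, the maximum kinetic energy:
KE_max = E_photon - φ = 6.1911 eV - 2.87 eV = 3.3211 eV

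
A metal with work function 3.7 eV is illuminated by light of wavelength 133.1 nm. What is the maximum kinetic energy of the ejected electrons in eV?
5.6151 eV

Using Einstein's photoelectric equation: KE_max = hf - φ = hc/λ - φ

First, calculate the photon energy:
E_photon = hc/λ = (6.626×10⁻³⁴ J·s)(3×10⁸ m/s) / (133.1×10⁻⁹ m)
E_photon = 9.3151 eV

Then, the maximum kinetic energy:
KE_max = E_photon - φ = 9.3151 eV - 3.7 eV = 5.6151 eV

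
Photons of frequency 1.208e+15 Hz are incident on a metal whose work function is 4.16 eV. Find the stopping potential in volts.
0.8359 V

The stopping potential V_s satisfies: eV_s = KE_max

First, find KE_max using Einstein's equation:
E_photon = hf = (6.626×10⁻³⁴ J·s)(1.208e+15 Hz) = 4.9959 eV
KE_max = E_photon - φ = 4.9959 - 4.16 = 0.8359 eV

Since eV_s = KE_max:
V_s = KE_max/e = 0.8359 V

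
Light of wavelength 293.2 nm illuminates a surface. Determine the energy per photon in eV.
4.2287 eV

Using E = hf = hc/λ:

E = hc/λ = (6.626×10⁻³⁴ J·s)(3×10⁸ m/s) / (293.2×10⁻⁹ m)
E = 4.2287 eV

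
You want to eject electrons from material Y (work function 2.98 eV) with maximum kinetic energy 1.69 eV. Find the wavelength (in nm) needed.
265.49 nm

From Einstein's equation: KE_max = hc/λ - φ

Rearranging for λ:
hc/λ = KE_max + φ
λ = hc/(KE_max + φ)

Required photon energy:
E_photon = KE_max + φ = 1.69 + 2.98 = 4.67 eV

Required wavelength:
λ = hc/E_photon = (6.626×10⁻³⁴)(3×10⁸) / (4.67 × 1.602×10⁻¹⁹)
λ = 265.49 nm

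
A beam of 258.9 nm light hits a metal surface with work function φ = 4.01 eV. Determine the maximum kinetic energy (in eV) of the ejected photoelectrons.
0.7789 eV

Using Einstein's photoelectric equation: KE_max = hf - φ = hc/λ - φ

First, calculate the photon energy:
E_photon = hc/λ = (6.626×10⁻³⁴ J·s)(3×10⁸ m/s) / (258.9×10⁻⁹ m)
E_photon = 4.7889 eV

Then, the maximum kinetic energy:
KE_max = E_photon - φ = 4.7889 eV - 4.01 eV = 0.7789 eV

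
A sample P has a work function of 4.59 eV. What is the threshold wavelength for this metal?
270.12 nm

The threshold wavelength is when the photon energy equals the work function:
hc/λ₀ = φ

Solving for λ₀:
λ₀ = hc/φ = (6.626×10⁻³⁴ J·s)(3×10⁸ m/s) / (4.59 eV × 1.602×10⁻¹⁹ J/eV)
λ₀ = 270.12 nm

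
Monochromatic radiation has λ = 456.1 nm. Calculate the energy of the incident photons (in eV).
2.7184 eV

Using E = hf = hc/λ:

E = hc/λ = (6.626×10⁻³⁴ J·s)(3×10⁸ m/s) / (456.1×10⁻⁹ m)
E = 2.7184 eV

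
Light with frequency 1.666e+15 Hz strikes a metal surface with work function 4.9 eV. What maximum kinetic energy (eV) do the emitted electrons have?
1.9900 eV

Using Einstein's photoelectric equation: KE_max = hf - φ

First, calculate the photon energy:
E_photon = hf = (6.626×10⁻³⁴ J·s)(1.666e+15 Hz)
E_photon = 6.8900 eV

Then, the maximum kinetic energy:
KE_max = E_photon - φ = 6.8900 eV - 4.9 eV = 1.9900 eV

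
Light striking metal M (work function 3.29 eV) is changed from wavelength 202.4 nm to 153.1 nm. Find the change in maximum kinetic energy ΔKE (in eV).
1.9725 eV

Using Einstein's equation: KE_max = hc/λ - φ

For λ₁ = 202.4 nm:
KE₁ = hc/λ₁ - φ = 6.1257 - 3.29 = 2.8357 eV

For λ₂ = 153.1 nm:
KE₂ = hc/λ₂ - φ = 8.0982 - 3.29 = 4.8082 eV

Change in KE:
ΔKE = KE₂ - KE₁ = 4.8082 - 2.8357 = 1.9725 eV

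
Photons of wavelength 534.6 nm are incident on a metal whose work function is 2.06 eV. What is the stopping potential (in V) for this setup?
0.2592 V

The stopping potential V_s satisfies: eV_s = KE_max

First, find KE_max using Einstein's equation:
E_photon = hc/λ = 2.3192 eV
KE_max = E_photon - φ = 2.3192 - 2.06 = 0.2592 eV

Since eV_s = KE_max:
V_s = KE_max/e = 0.2592 V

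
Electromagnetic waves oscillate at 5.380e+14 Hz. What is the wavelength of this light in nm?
557.24 nm

Using the wave equation: c = fλ

Solving for wavelength:
λ = c/f = (3×10⁸ m/s) / (5.380e+14 Hz)
λ = 557.24 nm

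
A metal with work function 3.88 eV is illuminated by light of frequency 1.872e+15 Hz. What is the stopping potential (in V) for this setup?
3.8620 V

The stopping potential V_s satisfies: eV_s = KE_max

First, find KE_max using Einstein's equation:
E_photon = hf = (6.626×10⁻³⁴ J·s)(1.872e+15 Hz) = 7.7420 eV
KE_max = E_photon - φ = 7.7420 - 3.88 = 3.8620 eV

Since eV_s = KE_max:
V_s = KE_max/e = 3.8620 V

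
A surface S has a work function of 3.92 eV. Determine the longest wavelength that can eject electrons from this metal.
316.29 nm

The threshold wavelength is when the photon energy equals the work function:
hc/λ₀ = φ

Solving for λ₀:
λ₀ = hc/φ = (6.626×10⁻³⁴ J·s)(3×10⁸ m/s) / (3.92 eV × 1.602×10⁻¹⁹ J/eV)
λ₀ = 316.29 nm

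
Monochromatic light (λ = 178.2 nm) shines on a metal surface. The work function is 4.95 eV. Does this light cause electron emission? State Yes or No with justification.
Yes

For photoemission, the photon energy must exceed the work function.

Photon energy: E = hc/λ = 6.9576 eV
Work function: φ = 4.95 eV

Since E_photon (6.9576 eV) > φ (4.95 eV), photoemission WILL occur.
The threshold wavelength is λ₀ = hc/φ = 250.5 nm.
Since 178.2 nm < 250.5 nm, the light has sufficient energy.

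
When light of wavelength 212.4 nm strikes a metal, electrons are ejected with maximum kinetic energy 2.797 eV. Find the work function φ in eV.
3.04 eV

From Einstein's photoelectric equation: KE_max = hf - φ = hc/λ - φ

Rearranging for φ:
φ = hc/λ - KE_max

Calculate photon energy:
E_photon = hc/λ = 5.8373 eV

Therefore:
φ = 5.8373 - 2.797 = 3.04 eV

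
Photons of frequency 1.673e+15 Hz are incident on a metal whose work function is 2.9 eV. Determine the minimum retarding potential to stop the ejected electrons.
4.0190 V

The stopping potential V_s satisfies: eV_s = KE_max

First, find KE_max using Einstein's equation:
E_photon = hf = (6.626×10⁻³⁴ J·s)(1.673e+15 Hz) = 6.9190 eV
KE_max = E_photon - φ = 6.9190 - 2.9 = 4.0190 eV

Since eV_s = KE_max:
V_s = KE_max/e = 4.0190 V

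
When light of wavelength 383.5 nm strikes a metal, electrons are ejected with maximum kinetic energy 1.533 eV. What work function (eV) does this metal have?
1.70 eV

From Einstein's photoelectric equation: KE_max = hf - φ = hc/λ - φ

Rearranging for φ:
φ = hc/λ - KE_max

Calculate photon energy:
E_photon = hc/λ = 3.2330 eV

Therefore:
φ = 3.2330 - 1.533 = 1.70 eV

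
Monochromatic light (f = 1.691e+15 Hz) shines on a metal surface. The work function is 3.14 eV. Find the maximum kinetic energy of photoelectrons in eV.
3.8534 eV

Using Einstein's photoelectric equation: KE_max = hf - φ

First, calculate the photon energy:
E_photon = hf = (6.626×10⁻³⁴ J·s)(1.691e+15 Hz)
E_photon = 6.9934 eV

Then, the maximum kinetic energy:
KE_max = E_photon - φ = 6.9934 eV - 3.14 eV = 3.8534 eV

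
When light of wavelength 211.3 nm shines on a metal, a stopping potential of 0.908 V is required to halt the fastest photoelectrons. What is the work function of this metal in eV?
4.96 eV

The stopping potential gives the maximum kinetic energy: KE_max = eV_s = 0.908 eV

From Einstein's photoelectric equation: KE_max = hc/λ - φ
Rearranging: φ = hc/λ - KE_max

Calculate photon energy:
E_photon = hc/λ = (6.626×10⁻³⁴ J·s)(3×10⁸ m/s) / (211.3×10⁻⁹ m) = 5.8677 eV

Therefore:
φ = 5.8677 - 0.908 = 4.96 eV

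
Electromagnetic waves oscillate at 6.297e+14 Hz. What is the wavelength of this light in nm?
476.09 nm

Using the wave equation: c = fλ

Solving for wavelength:
λ = c/f = (3×10⁸ m/s) / (6.297e+14 Hz)
λ = 476.09 nm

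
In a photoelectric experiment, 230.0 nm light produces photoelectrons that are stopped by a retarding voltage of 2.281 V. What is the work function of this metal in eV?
3.11 eV

The stopping potential gives the maximum kinetic energy: KE_max = eV_s = 2.281 eV

From Einstein's photoelectric equation: KE_max = hc/λ - φ
Rearranging: φ = hc/λ - KE_max

Calculate photon energy:
E_photon = hc/λ = (6.626×10⁻³⁴ J·s)(3×10⁸ m/s) / (230.0×10⁻⁹ m) = 5.3906 eV

Therefore:
φ = 5.3906 - 2.281 = 3.11 eV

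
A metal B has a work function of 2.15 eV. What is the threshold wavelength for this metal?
576.67 nm

The threshold wavelength is when the photon energy equals the work function:
hc/λ₀ = φ

Solving for λ₀:
λ₀ = hc/φ = (6.626×10⁻³⁴ J·s)(3×10⁸ m/s) / (2.15 eV × 1.602×10⁻¹⁹ J/eV)
λ₀ = 576.67 nm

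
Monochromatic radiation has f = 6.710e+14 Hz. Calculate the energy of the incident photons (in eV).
2.7750 eV

Using E = hf:

E = hf = (6.626×10⁻³⁴ J·s)(6.710e+14 Hz)
E = 2.7750 eV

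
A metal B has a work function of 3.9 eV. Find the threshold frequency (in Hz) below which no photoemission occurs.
9.4302e+14 Hz

The threshold frequency is when the photon energy equals the work function:
hf₀ = φ

Solving for f₀:
f₀ = φ/h = (3.9 eV × 1.602×10⁻¹⁹ J/eV) / (6.626×10⁻³⁴ J·s)
f₀ = 9.4302e+14 Hz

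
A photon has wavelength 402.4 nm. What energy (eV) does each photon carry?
3.0811 eV

Using E = hf = hc/λ:

E = hc/λ = (6.626×10⁻³⁴ J·s)(3×10⁸ m/s) / (402.4×10⁻⁹ m)
E = 3.0811 eV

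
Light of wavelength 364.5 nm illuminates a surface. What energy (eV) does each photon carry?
3.4015 eV

Using E = hf = hc/λ:

E = hc/λ = (6.626×10⁻³⁴ J·s)(3×10⁸ m/s) / (364.5×10⁻⁹ m)
E = 3.4015 eV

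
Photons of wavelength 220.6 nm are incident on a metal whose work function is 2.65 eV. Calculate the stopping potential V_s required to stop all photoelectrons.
2.9703 V

The stopping potential V_s satisfies: eV_s = KE_max

First, find KE_max using Einstein's equation:
E_photon = hc/λ = 5.6203 eV
KE_max = E_photon - φ = 5.6203 - 2.65 = 2.9703 eV

Since eV_s = KE_max:
V_s = KE_max/e = 2.9703 V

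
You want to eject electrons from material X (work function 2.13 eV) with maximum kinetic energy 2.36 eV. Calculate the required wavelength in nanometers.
276.13 nm

From Einstein's equation: KE_max = hc/λ - φ

Rearranging for λ:
hc/λ = KE_max + φ
λ = hc/(KE_max + φ)

Required photon energy:
E_photon = KE_max + φ = 2.36 + 2.13 = 4.49 eV

Required wavelength:
λ = hc/E_photon = (6.626×10⁻³⁴)(3×10⁸) / (4.49 × 1.602×10⁻¹⁹)
λ = 276.13 nm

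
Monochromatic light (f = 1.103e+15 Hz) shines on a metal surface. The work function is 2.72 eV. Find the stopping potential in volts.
1.8416 V

The stopping potential V_s satisfies: eV_s = KE_max

First, find KE_max using Einstein's equation:
E_photon = hf = (6.626×10⁻³⁴ J·s)(1.103e+15 Hz) = 4.5616 eV
KE_max = E_photon - φ = 4.5616 - 2.72 = 1.8416 eV

Since eV_s = KE_max:
V_s = KE_max/e = 1.8416 V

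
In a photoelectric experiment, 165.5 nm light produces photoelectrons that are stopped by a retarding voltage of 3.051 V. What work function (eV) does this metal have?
4.44 eV

The stopping potential gives the maximum kinetic energy: KE_max = eV_s = 3.051 eV

From Einstein's photoelectric equation: KE_max = hc/λ - φ
Rearranging: φ = hc/λ - KE_max

Calculate photon energy:
E_photon = hc/λ = (6.626×10⁻³⁴ J·s)(3×10⁸ m/s) / (165.5×10⁻⁹ m) = 7.4915 eV

Therefore:
φ = 7.4915 - 3.051 = 4.44 eV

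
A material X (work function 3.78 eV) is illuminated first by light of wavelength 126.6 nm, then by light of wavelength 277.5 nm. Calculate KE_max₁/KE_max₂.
8.7417

Using Einstein's equation: KE_max = hc/λ - φ

For λ₁ = 126.6 nm:
E₁ = hc/λ₁ = 9.7934 eV
KE₁ = E₁ - φ = 9.7934 - 3.78 = 6.0134 eV

For λ₂ = 277.5 nm:
E₂ = hc/λ₂ = 4.4679 eV
KE₂ = E₂ - φ = 4.4679 - 3.78 = 0.6879 eV

Ratio: KE₁/KE₂ = 6.0134/0.6879 = 8.7417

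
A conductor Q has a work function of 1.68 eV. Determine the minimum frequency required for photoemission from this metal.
4.0622e+14 Hz

The threshold frequency is when the photon energy equals the work function:
hf₀ = φ

Solving for f₀:
f₀ = φ/h = (1.68 eV × 1.602×10⁻¹⁹ J/eV) / (6.626×10⁻³⁴ J·s)
f₀ = 4.0622e+14 Hz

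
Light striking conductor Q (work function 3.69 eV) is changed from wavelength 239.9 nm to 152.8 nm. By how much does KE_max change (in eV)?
2.9460 eV

Using Einstein's equation: KE_max = hc/λ - φ

For λ₁ = 239.9 nm:
KE₁ = hc/λ₁ - φ = 5.1682 - 3.69 = 1.4782 eV

For λ₂ = 152.8 nm:
KE₂ = hc/λ₂ - φ = 8.1141 - 3.69 = 4.4241 eV

Change in KE:
ΔKE = KE₂ - KE₁ = 4.4241 - 1.4782 = 2.9460 eV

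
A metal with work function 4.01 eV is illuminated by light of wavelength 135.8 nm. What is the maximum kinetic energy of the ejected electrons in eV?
5.1199 eV

Using Einstein's photoelectric equation: KE_max = hf - φ = hc/λ - φ

First, calculate the photon energy:
E_photon = hc/λ = (6.626×10⁻³⁴ J·s)(3×10⁸ m/s) / (135.8×10⁻⁹ m)
E_photon = 9.1299 eV

Then, the maximum kinetic energy:
KE_max = E_photon - φ = 9.1299 eV - 4.01 eV = 5.1199 eV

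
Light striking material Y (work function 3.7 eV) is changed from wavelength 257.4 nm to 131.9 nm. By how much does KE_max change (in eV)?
4.5831 eV

Using Einstein's equation: KE_max = hc/λ - φ

For λ₁ = 257.4 nm:
KE₁ = hc/λ₁ - φ = 4.8168 - 3.7 = 1.1168 eV

For λ₂ = 131.9 nm:
KE₂ = hc/λ₂ - φ = 9.3999 - 3.7 = 5.6999 eV

Change in KE:
ΔKE = KE₂ - KE₁ = 5.6999 - 1.1168 = 4.5831 eV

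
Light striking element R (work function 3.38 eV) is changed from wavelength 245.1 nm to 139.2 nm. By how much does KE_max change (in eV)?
3.8484 eV

Using Einstein's equation: KE_max = hc/λ - φ

For λ₁ = 245.1 nm:
KE₁ = hc/λ₁ - φ = 5.0585 - 3.38 = 1.6785 eV

For λ₂ = 139.2 nm:
KE₂ = hc/λ₂ - φ = 8.9069 - 3.38 = 5.5269 eV

Change in KE:
ΔKE = KE₂ - KE₁ = 5.5269 - 1.6785 = 3.8484 eV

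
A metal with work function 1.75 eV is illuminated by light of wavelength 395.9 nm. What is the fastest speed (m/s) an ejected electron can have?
6.9716e+05 m/s

First, find the maximum kinetic energy:
E_photon = hc/λ = 3.1317 eV
KE_max = E_photon - φ = 3.1317 - 1.75 = 1.3817 eV

Convert to Joules: KE_max = 1.3817 × 1.602×10⁻¹⁹ J = 2.2137e-19 J

Then use KE = ½mv² to find velocity:
v = √(2·KE/m) = √(2 × 2.2137e-19 J / 9.109e-31 kg)
v = 6.9716e+05 m/s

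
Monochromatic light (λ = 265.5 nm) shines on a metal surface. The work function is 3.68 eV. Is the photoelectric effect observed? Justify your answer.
Yes

For photoemission, the photon energy must exceed the work function.

Photon energy: E = hc/λ = 4.6698 eV
Work function: φ = 3.68 eV

Since E_photon (4.6698 eV) > φ (3.68 eV), photoemission WILL occur.
The threshold wavelength is λ₀ = hc/φ = 336.9 nm.
Since 265.5 nm < 336.9 nm, the light has sufficient energy.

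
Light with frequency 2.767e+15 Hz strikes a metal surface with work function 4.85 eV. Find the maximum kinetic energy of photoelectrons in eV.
6.5934 eV

Using Einstein's photoelectric equation: KE_max = hf - φ

First, calculate the photon energy:
E_photon = hf = (6.626×10⁻³⁴ J·s)(2.767e+15 Hz)
E_photon = 11.4434 eV

Then, the maximum kinetic energy:
KE_max = E_photon - φ = 11.4434 eV - 4.85 eV = 6.5934 eV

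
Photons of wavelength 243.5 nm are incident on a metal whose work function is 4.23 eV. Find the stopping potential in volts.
0.8618 V

The stopping potential V_s satisfies: eV_s = KE_max

First, find KE_max using Einstein's equation:
E_photon = hc/λ = 5.0918 eV
KE_max = E_photon - φ = 5.0918 - 4.23 = 0.8618 eV

Since eV_s = KE_max:
V_s = KE_max/e = 0.8618 V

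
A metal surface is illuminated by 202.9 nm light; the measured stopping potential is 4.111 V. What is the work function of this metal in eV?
2.00 eV

The stopping potential gives the maximum kinetic energy: KE_max = eV_s = 4.111 eV

From Einstein's photoelectric equation: KE_max = hc/λ - φ
Rearranging: φ = hc/λ - KE_max

Calculate photon energy:
E_photon = hc/λ = (6.626×10⁻³⁴ J·s)(3×10⁸ m/s) / (202.9×10⁻⁹ m) = 6.1106 eV

Therefore:
φ = 6.1106 - 4.111 = 2.00 eV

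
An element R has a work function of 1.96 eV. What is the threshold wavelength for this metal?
632.57 nm

The threshold wavelength is when the photon energy equals the work function:
hc/λ₀ = φ

Solving for λ₀:
λ₀ = hc/φ = (6.626×10⁻³⁴ J·s)(3×10⁸ m/s) / (1.96 eV × 1.602×10⁻¹⁹ J/eV)
λ₀ = 632.57 nm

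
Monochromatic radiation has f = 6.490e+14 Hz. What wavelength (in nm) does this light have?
461.93 nm

Using the wave equation: c = fλ

Solving for wavelength:
λ = c/f = (3×10⁸ m/s) / (6.490e+14 Hz)
λ = 461.93 nm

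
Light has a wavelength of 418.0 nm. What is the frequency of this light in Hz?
7.1721e+14 Hz

Using the wave equation: c = fλ

Solving for frequency:
f = c/λ = (3×10⁸ m/s) / (418.0×10⁻⁹ m)
f = 7.1721e+14 Hz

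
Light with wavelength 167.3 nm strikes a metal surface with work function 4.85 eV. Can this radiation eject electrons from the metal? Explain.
Yes

For photoemission, the photon energy must exceed the work function.

Photon energy: E = hc/λ = 7.4109 eV
Work function: φ = 4.85 eV

Since E_photon (7.4109 eV) > φ (4.85 eV), photoemission WILL occur.
The threshold wavelength is λ₀ = hc/φ = 255.6 nm.
Since 167.3 nm < 255.6 nm, the light has sufficient energy.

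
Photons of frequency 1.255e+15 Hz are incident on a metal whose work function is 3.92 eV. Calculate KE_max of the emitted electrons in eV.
1.2703 eV

Using Einstein's photoelectric equation: KE_max = hf - φ

First, calculate the photon energy:
E_photon = hf = (6.626×10⁻³⁴ J·s)(1.255e+15 Hz)
E_photon = 5.1903 eV

Then, the maximum kinetic energy:
KE_max = E_photon - φ = 5.1903 eV - 3.92 eV = 1.2703 eV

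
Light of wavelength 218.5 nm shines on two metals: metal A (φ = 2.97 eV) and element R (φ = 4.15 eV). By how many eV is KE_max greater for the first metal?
1.1800 eV

Using KE_max = hc/λ - φ for each metal:

Photon energy: E = hc/λ = 5.6743 eV

For metal A (φ₁ = 2.97 eV):
KE₁ = E - φ₁ = 5.6743 - 2.97 = 2.7043 eV

For element R (φ₂ = 4.15 eV):
KE₂ = E - φ₂ = 5.6743 - 4.15 = 1.5243 eV

Difference:
ΔKE = KE₁ - KE₂ = 2.7043 - 1.5243 = 1.1800 eV

Note: The difference equals the difference in work functions: 4.15 - 2.97 = 1.18 eV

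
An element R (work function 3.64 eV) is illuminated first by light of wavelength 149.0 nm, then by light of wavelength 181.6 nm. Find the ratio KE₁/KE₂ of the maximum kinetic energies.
1.4687

Using Einstein's equation: KE_max = hc/λ - φ

For λ₁ = 149.0 nm:
E₁ = hc/λ₁ = 8.3211 eV
KE₁ = E₁ - φ = 8.3211 - 3.64 = 4.6811 eV

For λ₂ = 181.6 nm:
E₂ = hc/λ₂ = 6.8273 eV
KE₂ = E₂ - φ = 6.8273 - 3.64 = 3.1873 eV

Ratio: KE₁/KE₂ = 4.6811/3.1873 = 1.4687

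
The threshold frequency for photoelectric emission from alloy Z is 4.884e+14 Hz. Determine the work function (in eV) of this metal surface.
2.02 eV

At the threshold frequency, photon energy equals work function:
φ = hf₀

Calculating:
φ = (6.626×10⁻³⁴ J·s)(4.884e+14 Hz)
φ = 2.02 eV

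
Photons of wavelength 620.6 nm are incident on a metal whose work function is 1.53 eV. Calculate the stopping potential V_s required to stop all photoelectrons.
0.4678 V

The stopping potential V_s satisfies: eV_s = KE_max

First, find KE_max using Einstein's equation:
E_photon = hc/λ = 1.9978 eV
KE_max = E_photon - φ = 1.9978 - 1.53 = 0.4678 eV

Since eV_s = KE_max:
V_s = KE_max/e = 0.4678 V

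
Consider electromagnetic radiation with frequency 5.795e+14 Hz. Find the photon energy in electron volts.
2.3966 eV

Using E = hf:

E = hf = (6.626×10⁻³⁴ J·s)(5.795e+14 Hz)
E = 2.3966 eV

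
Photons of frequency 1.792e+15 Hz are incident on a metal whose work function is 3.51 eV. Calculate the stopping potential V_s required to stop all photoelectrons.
3.9011 V

The stopping potential V_s satisfies: eV_s = KE_max

First, find KE_max using Einstein's equation:
E_photon = hf = (6.626×10⁻³⁴ J·s)(1.792e+15 Hz) = 7.4111 eV
KE_max = E_photon - φ = 7.4111 - 3.51 = 3.9011 eV

Since eV_s = KE_max:
V_s = KE_max/e = 3.9011 V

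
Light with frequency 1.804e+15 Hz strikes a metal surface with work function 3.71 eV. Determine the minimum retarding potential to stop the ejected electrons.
3.7507 V

The stopping potential V_s satisfies: eV_s = KE_max

First, find KE_max using Einstein's equation:
E_photon = hf = (6.626×10⁻³⁴ J·s)(1.804e+15 Hz) = 7.4607 eV
KE_max = E_photon - φ = 7.4607 - 3.71 = 3.7507 eV

Since eV_s = KE_max:
V_s = KE_max/e = 3.7507 V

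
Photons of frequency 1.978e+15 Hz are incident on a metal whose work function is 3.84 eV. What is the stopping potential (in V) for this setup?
4.3404 V

The stopping potential V_s satisfies: eV_s = KE_max

First, find KE_max using Einstein's equation:
E_photon = hf = (6.626×10⁻³⁴ J·s)(1.978e+15 Hz) = 8.1804 eV
KE_max = E_photon - φ = 8.1804 - 3.84 = 4.3404 eV

Since eV_s = KE_max:
V_s = KE_max/e = 4.3404 V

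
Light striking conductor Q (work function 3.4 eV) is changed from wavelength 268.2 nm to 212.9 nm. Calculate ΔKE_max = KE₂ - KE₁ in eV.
1.2008 eV

Using Einstein's equation: KE_max = hc/λ - φ

For λ₁ = 268.2 nm:
KE₁ = hc/λ₁ - φ = 4.6228 - 3.4 = 1.2228 eV

For λ₂ = 212.9 nm:
KE₂ = hc/λ₂ - φ = 5.8236 - 3.4 = 2.4236 eV

Change in KE:
ΔKE = KE₂ - KE₁ = 2.4236 - 1.2228 = 1.2008 eV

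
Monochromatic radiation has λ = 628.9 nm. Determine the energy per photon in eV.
1.9714 eV

Using E = hf = hc/λ:

E = hc/λ = (6.626×10⁻³⁴ J·s)(3×10⁸ m/s) / (628.9×10⁻⁹ m)
E = 1.9714 eV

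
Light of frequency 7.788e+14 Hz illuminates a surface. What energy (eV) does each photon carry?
3.2209 eV

Using E = hf:

E = hf = (6.626×10⁻³⁴ J·s)(7.788e+14 Hz)
E = 3.2209 eV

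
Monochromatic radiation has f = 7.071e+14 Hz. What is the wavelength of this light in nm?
423.97 nm

Using the wave equation: c = fλ

Solving for wavelength:
λ = c/f = (3×10⁸ m/s) / (7.071e+14 Hz)
λ = 423.97 nm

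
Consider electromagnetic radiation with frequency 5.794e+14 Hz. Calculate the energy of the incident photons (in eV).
2.3962 eV

Using E = hf:

E = hf = (6.626×10⁻³⁴ J·s)(5.794e+14 Hz)
E = 2.3962 eV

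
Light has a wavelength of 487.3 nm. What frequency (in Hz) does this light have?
6.1521e+14 Hz

Using the wave equation: c = fλ

Solving for frequency:
f = c/λ = (3×10⁸ m/s) / (487.3×10⁻⁹ m)
f = 6.1521e+14 Hz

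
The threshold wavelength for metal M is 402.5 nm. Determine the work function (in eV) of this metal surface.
3.08 eV

At the threshold wavelength, photon energy equals work function:
φ = hc/λ₀

Calculating:
φ = (6.626×10⁻³⁴ J·s)(3×10⁸ m/s) / (402.5×10⁻⁹ m)
φ = 3.08 eV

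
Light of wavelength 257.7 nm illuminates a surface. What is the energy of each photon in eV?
4.8112 eV

Using E = hf = hc/λ:

E = hc/λ = (6.626×10⁻³⁴ J·s)(3×10⁸ m/s) / (257.7×10⁻⁹ m)
E = 4.8112 eV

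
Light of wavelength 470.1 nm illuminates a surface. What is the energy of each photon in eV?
2.6374 eV

Using E = hf = hc/λ:

E = hc/λ = (6.626×10⁻³⁴ J·s)(3×10⁸ m/s) / (470.1×10⁻⁹ m)
E = 2.6374 eV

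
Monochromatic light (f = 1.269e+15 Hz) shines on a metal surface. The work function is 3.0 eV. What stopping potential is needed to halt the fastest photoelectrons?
2.2482 V

The stopping potential V_s satisfies: eV_s = KE_max

First, find KE_max using Einstein's equation:
E_photon = hf = (6.626×10⁻³⁴ J·s)(1.269e+15 Hz) = 5.2482 eV
KE_max = E_photon - φ = 5.2482 - 3.0 = 2.2482 eV

Since eV_s = KE_max:
V_s = KE_max/e = 2.2482 V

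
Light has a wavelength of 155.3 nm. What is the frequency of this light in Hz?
1.9304e+15 Hz

Using the wave equation: c = fλ

Solving for frequency:
f = c/λ = (3×10⁸ m/s) / (155.3×10⁻⁹ m)
f = 1.9304e+15 Hz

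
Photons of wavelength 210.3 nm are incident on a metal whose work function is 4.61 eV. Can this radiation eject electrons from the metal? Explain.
Yes

For photoemission, the photon energy must exceed the work function.

Photon energy: E = hc/λ = 5.8956 eV
Work function: φ = 4.61 eV

Since E_photon (5.8956 eV) > φ (4.61 eV), photoemission WILL occur.
The threshold wavelength is λ₀ = hc/φ = 268.9 nm.
Since 210.3 nm < 268.9 nm, the light has sufficient energy.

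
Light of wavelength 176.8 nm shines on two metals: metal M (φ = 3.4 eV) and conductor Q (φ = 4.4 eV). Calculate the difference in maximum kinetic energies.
1.0000 eV

Using KE_max = hc/λ - φ for each metal:

Photon energy: E = hc/λ = 7.0127 eV

For metal M (φ₁ = 3.4 eV):
KE₁ = E - φ₁ = 7.0127 - 3.4 = 3.6127 eV

For conductor Q (φ₂ = 4.4 eV):
KE₂ = E - φ₂ = 7.0127 - 4.4 = 2.6127 eV

Difference:
ΔKE = KE₁ - KE₂ = 3.6127 - 2.6127 = 1.0000 eV

Note: The difference equals the difference in work functions: 4.4 - 3.4 = 1.00 eV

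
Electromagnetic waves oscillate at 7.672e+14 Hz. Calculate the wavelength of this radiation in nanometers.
390.76 nm

Using the wave equation: c = fλ

Solving for wavelength:
λ = c/f = (3×10⁸ m/s) / (7.672e+14 Hz)
λ = 390.76 nm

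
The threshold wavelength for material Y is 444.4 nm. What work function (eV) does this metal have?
2.79 eV

At the threshold wavelength, photon energy equals work function:
φ = hc/λ₀

Calculating:
φ = (6.626×10⁻³⁴ J·s)(3×10⁸ m/s) / (444.4×10⁻⁹ m)
φ = 2.79 eV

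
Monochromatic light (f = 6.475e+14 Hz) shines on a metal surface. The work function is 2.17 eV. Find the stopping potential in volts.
0.5078 V

The stopping potential V_s satisfies: eV_s = KE_max

First, find KE_max using Einstein's equation:
E_photon = hf = (6.626×10⁻³⁴ J·s)(6.475e+14 Hz) = 2.6778 eV
KE_max = E_photon - φ = 2.6778 - 2.17 = 0.5078 eV

Since eV_s = KE_max:
V_s = KE_max/e = 0.5078 V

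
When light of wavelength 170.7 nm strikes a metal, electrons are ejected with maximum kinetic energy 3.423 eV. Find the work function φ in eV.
3.84 eV

From Einstein's photoelectric equation: KE_max = hf - φ = hc/λ - φ

Rearranging for φ:
φ = hc/λ - KE_max

Calculate photon energy:
E_photon = hc/λ = 7.2633 eV

Therefore:
φ = 7.2633 - 3.423 = 3.84 eV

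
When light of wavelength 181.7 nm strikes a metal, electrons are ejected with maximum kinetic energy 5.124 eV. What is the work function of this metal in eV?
1.70 eV

From Einstein's photoelectric equation: KE_max = hf - φ = hc/λ - φ

Rearranging for φ:
φ = hc/λ - KE_max

Calculate photon energy:
E_photon = hc/λ = 6.8236 eV

Therefore:
φ = 6.8236 - 5.124 = 1.70 eV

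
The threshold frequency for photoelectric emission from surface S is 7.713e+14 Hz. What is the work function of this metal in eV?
3.19 eV

At the threshold frequency, photon energy equals work function:
φ = hf₀

Calculating:
φ = (6.626×10⁻³⁴ J·s)(7.713e+14 Hz)
φ = 3.19 eV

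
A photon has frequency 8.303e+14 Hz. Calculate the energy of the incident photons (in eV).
3.4338 eV

Using E = hf:

E = hf = (6.626×10⁻³⁴ J·s)(8.303e+14 Hz)
E = 3.4338 eV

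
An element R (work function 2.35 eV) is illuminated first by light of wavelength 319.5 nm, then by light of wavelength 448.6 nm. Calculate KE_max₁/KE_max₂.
3.6988

Using Einstein's equation: KE_max = hc/λ - φ

For λ₁ = 319.5 nm:
E₁ = hc/λ₁ = 3.8806 eV
KE₁ = E₁ - φ = 3.8806 - 2.35 = 1.5306 eV

For λ₂ = 448.6 nm:
E₂ = hc/λ₂ = 2.7638 eV
KE₂ = E₂ - φ = 2.7638 - 2.35 = 0.4138 eV

Ratio: KE₁/KE₂ = 1.5306/0.4138 = 3.6988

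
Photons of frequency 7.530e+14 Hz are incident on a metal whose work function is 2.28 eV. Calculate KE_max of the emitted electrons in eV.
0.8342 eV

Using Einstein's photoelectric equation: KE_max = hf - φ

First, calculate the photon energy:
E_photon = hf = (6.626×10⁻³⁴ J·s)(7.530e+14 Hz)
E_photon = 3.1142 eV

Then, the maximum kinetic energy:
KE_max = E_photon - φ = 3.1142 eV - 2.28 eV = 0.8342 eV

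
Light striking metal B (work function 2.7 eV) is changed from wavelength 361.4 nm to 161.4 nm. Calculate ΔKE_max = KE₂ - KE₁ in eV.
4.2511 eV

Using Einstein's equation: KE_max = hc/λ - φ

For λ₁ = 361.4 nm:
KE₁ = hc/λ₁ - φ = 3.4307 - 2.7 = 0.7307 eV

For λ₂ = 161.4 nm:
KE₂ = hc/λ₂ - φ = 7.6818 - 2.7 = 4.9818 eV

Change in KE:
ΔKE = KE₂ - KE₁ = 4.9818 - 0.7307 = 4.2511 eV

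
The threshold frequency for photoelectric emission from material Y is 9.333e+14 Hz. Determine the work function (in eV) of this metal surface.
3.86 eV

At the threshold frequency, photon energy equals work function:
φ = hf₀

Calculating:
φ = (6.626×10⁻³⁴ J·s)(9.333e+14 Hz)
φ = 3.86 eV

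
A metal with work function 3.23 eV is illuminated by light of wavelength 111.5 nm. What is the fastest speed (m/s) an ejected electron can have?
1.6659e+06 m/s

First, find the maximum kinetic energy:
E_photon = hc/λ = 11.1197 eV
KE_max = E_photon - φ = 11.1197 - 3.23 = 7.8897 eV

Convert to Joules: KE_max = 7.8897 × 1.602×10⁻¹⁹ J = 1.2641e-18 J

Then use KE = ½mv² to find velocity:
v = √(2·KE/m) = √(2 × 1.2641e-18 J / 9.109e-31 kg)
v = 1.6659e+06 m/s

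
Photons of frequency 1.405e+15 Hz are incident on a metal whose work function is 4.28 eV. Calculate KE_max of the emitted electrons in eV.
1.5306 eV

Using Einstein's photoelectric equation: KE_max = hf - φ

First, calculate the photon energy:
E_photon = hf = (6.626×10⁻³⁴ J·s)(1.405e+15 Hz)
E_photon = 5.8106 eV

Then, the maximum kinetic energy:
KE_max = E_photon - φ = 5.8106 eV - 4.28 eV = 1.5306 eV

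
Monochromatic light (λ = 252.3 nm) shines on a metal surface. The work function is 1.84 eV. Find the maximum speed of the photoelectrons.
1.0399e+06 m/s

First, find the maximum kinetic energy:
E_photon = hc/λ = 4.9142 eV
KE_max = E_photon - φ = 4.9142 - 1.84 = 3.0742 eV

Convert to Joules: KE_max = 3.0742 × 1.602×10⁻¹⁹ J = 4.9253e-19 J

Then use KE = ½mv² to find velocity:
v = √(2·KE/m) = √(2 × 4.9253e-19 J / 9.109e-31 kg)
v = 1.0399e+06 m/s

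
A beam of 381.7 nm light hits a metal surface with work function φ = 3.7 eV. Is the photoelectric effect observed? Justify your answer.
No

For photoemission, the photon energy must exceed the work function.

Photon energy: E = hc/λ = 3.2482 eV
Work function: φ = 3.7 eV

Since E_photon (3.2482 eV) < φ (3.7 eV), photoemission will NOT occur.
The threshold wavelength is λ₀ = hc/φ = 335.1 nm.
Since 381.7 nm > 335.1 nm, the photons lack sufficient energy.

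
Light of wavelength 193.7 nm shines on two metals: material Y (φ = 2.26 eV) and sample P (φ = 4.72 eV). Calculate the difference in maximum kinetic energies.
2.4600 eV

Using KE_max = hc/λ - φ for each metal:

Photon energy: E = hc/λ = 6.4008 eV

For material Y (φ₁ = 2.26 eV):
KE₁ = E - φ₁ = 6.4008 - 2.26 = 4.1408 eV

For sample P (φ₂ = 4.72 eV):
KE₂ = E - φ₂ = 6.4008 - 4.72 = 1.6808 eV

Difference:
ΔKE = KE₁ - KE₂ = 4.1408 - 1.6808 = 2.4600 eV

Note: The difference equals the difference in work functions: 4.72 - 2.26 = 2.46 eV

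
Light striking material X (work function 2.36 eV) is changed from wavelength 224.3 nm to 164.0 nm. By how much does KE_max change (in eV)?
2.0324 eV

Using Einstein's equation: KE_max = hc/λ - φ

For λ₁ = 224.3 nm:
KE₁ = hc/λ₁ - φ = 5.5276 - 2.36 = 3.1676 eV

For λ₂ = 164.0 nm:
KE₂ = hc/λ₂ - φ = 7.5600 - 2.36 = 5.2000 eV

Change in KE:
ΔKE = KE₂ - KE₁ = 5.2000 - 3.1676 = 2.0324 eV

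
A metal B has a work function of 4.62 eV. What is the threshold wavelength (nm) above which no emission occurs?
268.36 nm

The threshold wavelength is when the photon energy equals the work function:
hc/λ₀ = φ

Solving for λ₀:
λ₀ = hc/φ = (6.626×10⁻³⁴ J·s)(3×10⁸ m/s) / (4.62 eV × 1.602×10⁻¹⁹ J/eV)
λ₀ = 268.36 nm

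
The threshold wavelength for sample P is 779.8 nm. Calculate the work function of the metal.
1.59 eV

At the threshold wavelength, photon energy equals work function:
φ = hc/λ₀

Calculating:
φ = (6.626×10⁻³⁴ J·s)(3×10⁸ m/s) / (779.8×10⁻⁹ m)
φ = 1.59 eV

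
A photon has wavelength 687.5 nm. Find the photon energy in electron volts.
1.8034 eV

Using E = hf = hc/λ:

E = hc/λ = (6.626×10⁻³⁴ J·s)(3×10⁸ m/s) / (687.5×10⁻⁹ m)
E = 1.8034 eV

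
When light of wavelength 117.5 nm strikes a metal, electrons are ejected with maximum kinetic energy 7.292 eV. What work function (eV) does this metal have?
3.26 eV

From Einstein's photoelectric equation: KE_max = hf - φ = hc/λ - φ

Rearranging for φ:
φ = hc/λ - KE_max

Calculate photon energy:
E_photon = hc/λ = 10.5518 eV

Therefore:
φ = 10.5518 - 7.292 = 3.26 eV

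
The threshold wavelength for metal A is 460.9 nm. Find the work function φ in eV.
2.69 eV

At the threshold wavelength, photon energy equals work function:
φ = hc/λ₀

Calculating:
φ = (6.626×10⁻³⁴ J·s)(3×10⁸ m/s) / (460.9×10⁻⁹ m)
φ = 2.69 eV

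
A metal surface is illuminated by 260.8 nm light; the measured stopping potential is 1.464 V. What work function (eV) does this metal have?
3.29 eV

The stopping potential gives the maximum kinetic energy: KE_max = eV_s = 1.464 eV

From Einstein's photoelectric equation: KE_max = hc/λ - φ
Rearranging: φ = hc/λ - KE_max

Calculate photon energy:
E_photon = hc/λ = (6.626×10⁻³⁴ J·s)(3×10⁸ m/s) / (260.8×10⁻⁹ m) = 4.7540 eV

Therefore:
φ = 4.7540 - 1.464 = 3.29 eV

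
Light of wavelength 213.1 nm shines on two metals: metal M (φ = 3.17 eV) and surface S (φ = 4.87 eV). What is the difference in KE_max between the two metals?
1.7000 eV

Using KE_max = hc/λ - φ for each metal:

Photon energy: E = hc/λ = 5.8181 eV

For metal M (φ₁ = 3.17 eV):
KE₁ = E - φ₁ = 5.8181 - 3.17 = 2.6481 eV

For surface S (φ₂ = 4.87 eV):
KE₂ = E - φ₂ = 5.8181 - 4.87 = 0.9481 eV

Difference:
ΔKE = KE₁ - KE₂ = 2.6481 - 0.9481 = 1.7000 eV

Note: The difference equals the difference in work functions: 4.87 - 3.17 = 1.70 eV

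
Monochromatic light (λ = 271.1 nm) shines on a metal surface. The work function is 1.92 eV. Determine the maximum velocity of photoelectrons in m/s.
9.6611e+05 m/s

First, find the maximum kinetic energy:
E_photon = hc/λ = 4.5734 eV
KE_max = E_photon - φ = 4.5734 - 1.92 = 2.6534 eV

Convert to Joules: KE_max = 2.6534 × 1.602×10⁻¹⁹ J = 4.2512e-19 J

Then use KE = ½mv² to find velocity:
v = √(2·KE/m) = √(2 × 4.2512e-19 J / 9.109e-31 kg)
v = 9.6611e+05 m/s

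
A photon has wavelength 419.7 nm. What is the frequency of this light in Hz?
7.1430e+14 Hz

Using the wave equation: c = fλ

Solving for frequency:
f = c/λ = (3×10⁸ m/s) / (419.7×10⁻⁹ m)
f = 7.1430e+14 Hz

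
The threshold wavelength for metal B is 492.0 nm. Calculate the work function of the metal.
2.52 eV

At the threshold wavelength, photon energy equals work function:
φ = hc/λ₀

Calculating:
φ = (6.626×10⁻³⁴ J·s)(3×10⁸ m/s) / (492.0×10⁻⁹ m)
φ = 2.52 eV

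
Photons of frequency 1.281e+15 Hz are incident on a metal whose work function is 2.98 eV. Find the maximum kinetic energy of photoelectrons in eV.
2.3178 eV

Using Einstein's photoelectric equation: KE_max = hf - φ

First, calculate the photon energy:
E_photon = hf = (6.626×10⁻³⁴ J·s)(1.281e+15 Hz)
E_photon = 5.2978 eV

Then, the maximum kinetic energy:
KE_max = E_photon - φ = 5.2978 eV - 2.98 eV = 2.3178 eV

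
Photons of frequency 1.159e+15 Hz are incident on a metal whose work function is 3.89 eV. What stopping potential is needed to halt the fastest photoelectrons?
0.9032 V

The stopping potential V_s satisfies: eV_s = KE_max

First, find KE_max using Einstein's equation:
E_photon = hf = (6.626×10⁻³⁴ J·s)(1.159e+15 Hz) = 4.7932 eV
KE_max = E_photon - φ = 4.7932 - 3.89 = 0.9032 eV

Since eV_s = KE_max:
V_s = KE_max/e = 0.9032 V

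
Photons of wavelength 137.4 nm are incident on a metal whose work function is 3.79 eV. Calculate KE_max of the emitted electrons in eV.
5.2336 eV

Using Einstein's photoelectric equation: KE_max = hf - φ = hc/λ - φ

First, calculate the photon energy:
E_photon = hc/λ = (6.626×10⁻³⁴ J·s)(3×10⁸ m/s) / (137.4×10⁻⁹ m)
E_photon = 9.0236 eV

Then, the maximum kinetic energy:
KE_max = E_photon - φ = 9.0236 eV - 3.79 eV = 5.2336 eV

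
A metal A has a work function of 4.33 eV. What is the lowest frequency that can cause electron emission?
1.0470e+15 Hz

The threshold frequency is when the photon energy equals the work function:
hf₀ = φ

Solving for f₀:
f₀ = φ/h = (4.33 eV × 1.602×10⁻¹⁹ J/eV) / (6.626×10⁻³⁴ J·s)
f₀ = 1.0470e+15 Hz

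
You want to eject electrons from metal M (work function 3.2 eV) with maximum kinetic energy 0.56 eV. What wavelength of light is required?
329.75 nm

From Einstein's equation: KE_max = hc/λ - φ

Rearranging for λ:
hc/λ = KE_max + φ
λ = hc/(KE_max + φ)

Required photon energy:
E_photon = KE_max + φ = 0.56 + 3.2 = 3.76 eV

Required wavelength:
λ = hc/E_photon = (6.626×10⁻³⁴)(3×10⁸) / (3.76 × 1.602×10⁻¹⁹)
λ = 329.75 nm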